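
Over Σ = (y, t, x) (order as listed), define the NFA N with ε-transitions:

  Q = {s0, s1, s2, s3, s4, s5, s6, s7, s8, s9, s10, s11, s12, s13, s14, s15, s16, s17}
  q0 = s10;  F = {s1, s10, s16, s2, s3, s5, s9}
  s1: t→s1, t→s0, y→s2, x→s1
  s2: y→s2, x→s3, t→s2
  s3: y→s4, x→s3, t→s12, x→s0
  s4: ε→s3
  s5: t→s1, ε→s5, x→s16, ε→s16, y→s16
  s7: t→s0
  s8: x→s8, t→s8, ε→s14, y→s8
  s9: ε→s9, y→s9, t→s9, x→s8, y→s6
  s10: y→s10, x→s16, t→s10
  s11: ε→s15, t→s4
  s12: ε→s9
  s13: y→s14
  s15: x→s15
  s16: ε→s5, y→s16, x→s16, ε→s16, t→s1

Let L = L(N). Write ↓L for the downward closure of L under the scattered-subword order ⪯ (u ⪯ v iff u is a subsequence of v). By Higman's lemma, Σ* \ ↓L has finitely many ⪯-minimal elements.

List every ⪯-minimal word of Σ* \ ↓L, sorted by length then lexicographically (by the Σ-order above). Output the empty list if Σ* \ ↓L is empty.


|Q|=18, |F|=7, |δ|=40 (9 ε).
min D↑ (7 st, q0=0, F={6}): 0:y→0,t→0,x→1 1:y→1,t→2,x→1 2:y→3,t→2,x→2 3:y→3,t→3,x→4 4:y→4,t→5,x→4 5:y→5,t→5,x→6 6:y→6,t→6,x→6 [Hopcroft].
'xtyxtx': run [13, 12, 10, 9, 8, 5, 2] end={s14,s8} rej; 6/6 del acc.
1 minimals (antichain).

A = [xtyxtx].


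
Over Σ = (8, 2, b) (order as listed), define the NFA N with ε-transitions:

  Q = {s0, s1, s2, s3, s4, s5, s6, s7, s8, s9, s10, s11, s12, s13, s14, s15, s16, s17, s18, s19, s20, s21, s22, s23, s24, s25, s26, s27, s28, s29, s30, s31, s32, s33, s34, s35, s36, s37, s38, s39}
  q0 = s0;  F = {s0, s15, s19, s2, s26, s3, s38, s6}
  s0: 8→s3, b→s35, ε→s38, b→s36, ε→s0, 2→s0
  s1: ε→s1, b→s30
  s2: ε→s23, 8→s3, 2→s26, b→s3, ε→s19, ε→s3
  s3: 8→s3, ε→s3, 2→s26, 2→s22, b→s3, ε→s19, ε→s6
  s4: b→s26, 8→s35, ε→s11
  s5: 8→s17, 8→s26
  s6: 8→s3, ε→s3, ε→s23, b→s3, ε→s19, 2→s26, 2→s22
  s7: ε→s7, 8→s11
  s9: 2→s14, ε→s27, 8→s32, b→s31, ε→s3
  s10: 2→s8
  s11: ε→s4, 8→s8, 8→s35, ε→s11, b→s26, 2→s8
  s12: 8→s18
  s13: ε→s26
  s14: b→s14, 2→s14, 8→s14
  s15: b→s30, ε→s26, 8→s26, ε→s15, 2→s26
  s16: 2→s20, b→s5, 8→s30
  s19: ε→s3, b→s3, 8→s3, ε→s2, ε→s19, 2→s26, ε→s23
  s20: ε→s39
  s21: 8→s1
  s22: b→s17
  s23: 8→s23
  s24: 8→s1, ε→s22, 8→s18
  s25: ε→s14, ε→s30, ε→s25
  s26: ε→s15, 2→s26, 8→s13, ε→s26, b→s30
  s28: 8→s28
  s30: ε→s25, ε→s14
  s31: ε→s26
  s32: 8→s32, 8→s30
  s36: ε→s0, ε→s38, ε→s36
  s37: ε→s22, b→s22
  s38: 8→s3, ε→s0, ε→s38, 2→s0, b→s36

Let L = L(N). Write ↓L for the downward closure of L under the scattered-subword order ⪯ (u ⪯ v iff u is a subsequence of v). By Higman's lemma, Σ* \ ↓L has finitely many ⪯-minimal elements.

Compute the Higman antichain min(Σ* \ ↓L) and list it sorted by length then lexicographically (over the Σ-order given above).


|Q|=40, |F|=8, |δ|=98 (41 ε).
min D↑ (4 st, q0=0, F={3}): 0:8→1,2→0,b→0 1:8→1,2→2,b→1 2:8→2,2→2,b→3 3:8→3,2→3,b→3 [Hopcroft].
'82b': |S_i|=[17, 13, 8, 4] end={s14,s17,s25,s30} ∉↓L; 3/3 del acc.
1 minimals (antichain).

Antichain: [82b].


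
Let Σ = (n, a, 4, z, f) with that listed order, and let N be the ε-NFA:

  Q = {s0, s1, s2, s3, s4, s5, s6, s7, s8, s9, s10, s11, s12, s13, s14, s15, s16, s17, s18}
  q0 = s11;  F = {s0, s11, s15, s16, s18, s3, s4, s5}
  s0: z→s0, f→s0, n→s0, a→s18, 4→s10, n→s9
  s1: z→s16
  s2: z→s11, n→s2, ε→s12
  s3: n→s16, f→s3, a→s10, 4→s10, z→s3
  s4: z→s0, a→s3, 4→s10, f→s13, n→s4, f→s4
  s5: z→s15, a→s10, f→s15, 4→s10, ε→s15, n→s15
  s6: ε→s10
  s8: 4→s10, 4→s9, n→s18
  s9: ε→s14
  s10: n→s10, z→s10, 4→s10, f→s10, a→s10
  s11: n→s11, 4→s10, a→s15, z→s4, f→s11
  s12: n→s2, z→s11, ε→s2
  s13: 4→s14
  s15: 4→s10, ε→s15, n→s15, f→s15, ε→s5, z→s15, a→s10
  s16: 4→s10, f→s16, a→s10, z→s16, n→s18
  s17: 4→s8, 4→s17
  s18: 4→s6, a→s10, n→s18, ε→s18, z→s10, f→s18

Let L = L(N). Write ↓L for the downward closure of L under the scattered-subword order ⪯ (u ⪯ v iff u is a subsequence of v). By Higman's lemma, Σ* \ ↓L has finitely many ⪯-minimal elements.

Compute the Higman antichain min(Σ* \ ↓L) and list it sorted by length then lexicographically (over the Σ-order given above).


|Q|=19, |F|=8, |δ|=66 (8 ε).
min D↑ (8 st, q0=0, F={2}): 0:n→0,a→1,4→2,z→3,f→0 1:n→1,a→2,4→2,z→1,f→1 2:n→2,a→2,4→2,z→2,f→2 3:n→3,a→4,4→2,z→5,f→3 4:n→6,a→2,4→2,z→4,f→4 5:n→5,a→7,4→2,z→5,f→5 6:n→7,a→2,4→2,z→6,f→6 7:n→7,a→2,4→2,z→2,f→7 (ε-aug+det+¬).
'4': N↓-sim [13, 3] end={s10,s14,s6} — reject; 1/1 single-dels accept.
'aa': N↓-sim [13, 7, 1] end={s10} rej; 2/2 deletions ∈↓L.
'zzaz': |S_i|=[13, 12, 10, 3, 1] end={s10} rej; 4/4 deletions ∈↓L.
'zannz': N↓-sim [13, 12, 5, 4, 3, 1] end={s10} — reject; 5/5 deletions ∈↓L.
4 obstructions.

min(Σ*\↓L) = [4, aa, zzaz, zannz].


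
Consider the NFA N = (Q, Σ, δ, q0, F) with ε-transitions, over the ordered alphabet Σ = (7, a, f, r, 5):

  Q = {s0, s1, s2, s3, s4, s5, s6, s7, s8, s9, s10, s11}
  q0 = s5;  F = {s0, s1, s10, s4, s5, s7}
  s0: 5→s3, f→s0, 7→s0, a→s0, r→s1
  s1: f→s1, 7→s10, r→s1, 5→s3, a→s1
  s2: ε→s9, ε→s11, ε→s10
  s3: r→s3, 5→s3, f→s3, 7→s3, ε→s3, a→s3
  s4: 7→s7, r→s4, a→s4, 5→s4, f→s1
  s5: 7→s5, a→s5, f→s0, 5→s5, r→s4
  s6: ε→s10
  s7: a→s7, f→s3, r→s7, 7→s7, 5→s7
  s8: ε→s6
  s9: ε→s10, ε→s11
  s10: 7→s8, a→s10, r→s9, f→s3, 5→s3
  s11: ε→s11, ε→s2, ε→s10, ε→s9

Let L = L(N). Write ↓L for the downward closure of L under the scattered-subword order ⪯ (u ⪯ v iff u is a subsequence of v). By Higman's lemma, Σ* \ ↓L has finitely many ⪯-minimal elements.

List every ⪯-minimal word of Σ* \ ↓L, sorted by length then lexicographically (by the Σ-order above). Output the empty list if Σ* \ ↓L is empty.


Antichain: [f5, r7f].

|Q|=12, |F|=6, |δ|=47 (12 ε).
min D↑ (7 st, q0=0, F={4}): 0:7→0,a→0,f→1,r→2,5→0 1:7→1,a→1,f→1,r→3,5→4 2:7→5,a→2,f→3,r→2,5→2 3:7→6,a→3,f→3,r→3,5→4 4:7→4,a→4,f→4,r→4,5→4 5:7→5,a→5,f→4,r→5,5→5 6:7→6,a→6,f→4,r→6,5→4 (ε-aug+det+¬).
'f5': N↓-sim [12, 9, 1] end={s3} rej; 2/2 single-dels accept.
'r7f': run [12, 10, 8, 1] end={s3} — reject; 3/3 del acc.
2 words, ⪯-incomp.


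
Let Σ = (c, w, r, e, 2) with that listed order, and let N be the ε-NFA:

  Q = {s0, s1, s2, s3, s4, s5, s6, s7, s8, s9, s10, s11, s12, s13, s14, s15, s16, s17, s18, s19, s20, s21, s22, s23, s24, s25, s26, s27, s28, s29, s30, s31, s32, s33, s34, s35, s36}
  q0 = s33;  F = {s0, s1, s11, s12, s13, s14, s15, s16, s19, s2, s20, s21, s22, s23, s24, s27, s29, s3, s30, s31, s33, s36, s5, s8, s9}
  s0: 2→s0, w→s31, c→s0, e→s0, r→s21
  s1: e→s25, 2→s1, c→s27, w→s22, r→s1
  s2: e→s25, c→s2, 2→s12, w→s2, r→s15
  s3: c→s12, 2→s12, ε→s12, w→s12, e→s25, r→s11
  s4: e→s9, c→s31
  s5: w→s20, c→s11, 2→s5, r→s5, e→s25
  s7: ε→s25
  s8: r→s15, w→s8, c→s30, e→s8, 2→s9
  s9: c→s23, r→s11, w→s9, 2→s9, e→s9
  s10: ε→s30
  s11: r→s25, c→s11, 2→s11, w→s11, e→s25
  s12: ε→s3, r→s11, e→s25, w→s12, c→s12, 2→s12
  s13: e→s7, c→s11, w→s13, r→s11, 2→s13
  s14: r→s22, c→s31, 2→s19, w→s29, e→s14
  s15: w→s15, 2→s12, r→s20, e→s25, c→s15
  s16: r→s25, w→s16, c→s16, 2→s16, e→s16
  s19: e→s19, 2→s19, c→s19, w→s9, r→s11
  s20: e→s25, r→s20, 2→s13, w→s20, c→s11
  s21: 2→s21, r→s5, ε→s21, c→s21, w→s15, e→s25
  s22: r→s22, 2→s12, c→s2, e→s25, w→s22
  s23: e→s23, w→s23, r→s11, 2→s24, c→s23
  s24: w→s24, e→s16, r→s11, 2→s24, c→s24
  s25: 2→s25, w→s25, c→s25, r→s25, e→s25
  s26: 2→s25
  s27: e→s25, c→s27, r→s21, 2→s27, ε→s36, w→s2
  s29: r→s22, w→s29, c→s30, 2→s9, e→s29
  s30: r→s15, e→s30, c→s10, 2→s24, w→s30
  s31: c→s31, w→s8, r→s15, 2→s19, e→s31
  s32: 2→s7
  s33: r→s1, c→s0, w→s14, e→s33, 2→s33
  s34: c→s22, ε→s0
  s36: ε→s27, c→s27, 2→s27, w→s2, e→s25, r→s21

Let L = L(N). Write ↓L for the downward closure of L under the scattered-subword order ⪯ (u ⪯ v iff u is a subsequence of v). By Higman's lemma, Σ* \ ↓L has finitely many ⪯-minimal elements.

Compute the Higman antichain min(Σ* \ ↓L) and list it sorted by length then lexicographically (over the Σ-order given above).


|Q|=37, |F|=25, |δ|=143 (8 ε).
min D↑ (24 st, q0=0, F={10}): 0:c→1,w→2,r→3,e→0,2→0 1:c→1,w→4,r→5,e→1,2→1 2:c→4,w→6,r→7,e→2,2→8 3:c→9,w→7,r→3,e→10,2→3 4:c→4,w→11,r→12,e→4,2→8 5:c→5,w→12,r→13,e→10,2→5 6:c→14,w→6,r→7,e→6,2→15 7:c→16,w→7,r→7,e→10,2→17 8:c→8,w→15,r→18,e→8,2→8 9:c→9,w→16,r→5,e→10,2→9 10:c→10,w→10,r→10,e→10,2→10 11:c→14,w→11,r→12,e→11,2→15 12:c→12,w→12,r→19,e→10,2→17 13:c→18,w→19,r→13,e→10,2→13 14:c→14,w→14,r→12,e→14,2→20 15:c→21,w→15,r→18,e→15,2→15 16:c→16,w→16,r→12,e→10,2→17 17:c→17,w→17,r→18,e→10,2→17 18:c→18,w→18,r→10,e→10,2→18 19:c→18,w→19,r→19,e→10,2→22 20:c→20,w→20,r→18,e→23,2→20 21:c→21,w→21,r→18,e→21,2→20 22:c→18,w→22,r→18,e→10,2→22 23:c→23,w→23,r→10,e→23,2→23 [Hopcroft].
're': |S_i|=[28, 15, 2] end={s25,s7} rej; 2/2 del acc.
'w2rr': run [28, 21, 11, 2, 1] end={s25} — reject; 4/4 deletions ∈↓L.
'crrcr': N↓-sim [28, 23, 10, 6, 2, 1] end={s25} ∉↓L; 5/5 single-dels accept.
'wwc2er': N↓-sim [28, 21, 18, 14, 8, 3, 1] end={s25} ∉↓L; 6/6 del acc.
4 obstructions.

Antichain: [re, w2rr, crrcr, wwc2er].


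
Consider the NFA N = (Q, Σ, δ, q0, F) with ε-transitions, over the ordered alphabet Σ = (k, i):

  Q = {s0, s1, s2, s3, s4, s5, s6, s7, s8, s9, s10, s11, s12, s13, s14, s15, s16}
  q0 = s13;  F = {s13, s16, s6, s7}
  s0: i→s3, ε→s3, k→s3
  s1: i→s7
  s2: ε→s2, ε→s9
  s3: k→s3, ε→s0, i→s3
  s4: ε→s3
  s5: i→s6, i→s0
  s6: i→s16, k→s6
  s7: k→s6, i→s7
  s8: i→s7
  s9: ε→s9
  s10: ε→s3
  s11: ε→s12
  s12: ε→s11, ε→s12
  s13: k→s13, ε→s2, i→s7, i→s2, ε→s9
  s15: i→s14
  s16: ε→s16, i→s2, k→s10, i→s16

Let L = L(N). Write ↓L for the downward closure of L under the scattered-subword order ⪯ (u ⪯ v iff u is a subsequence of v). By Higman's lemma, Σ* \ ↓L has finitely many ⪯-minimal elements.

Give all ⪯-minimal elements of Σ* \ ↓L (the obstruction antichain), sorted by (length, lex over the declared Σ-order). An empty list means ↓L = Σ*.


|Q|=17, |F|=4, |δ|=32 (13 ε).
min D↑ (5 st, q0=0, F={4}): 0:k→0,i→1 1:k→2,i→1 2:k→2,i→3 3:k→4,i→3 4:k→4,i→4 [Hopcroft].
'ikik': |S_i|=[9, 8, 7, 6, 3] end={s0,s10,s3} — reject; 4/4 del acc.
1 words, ⪯-incomp.

Antichain: [ikik].


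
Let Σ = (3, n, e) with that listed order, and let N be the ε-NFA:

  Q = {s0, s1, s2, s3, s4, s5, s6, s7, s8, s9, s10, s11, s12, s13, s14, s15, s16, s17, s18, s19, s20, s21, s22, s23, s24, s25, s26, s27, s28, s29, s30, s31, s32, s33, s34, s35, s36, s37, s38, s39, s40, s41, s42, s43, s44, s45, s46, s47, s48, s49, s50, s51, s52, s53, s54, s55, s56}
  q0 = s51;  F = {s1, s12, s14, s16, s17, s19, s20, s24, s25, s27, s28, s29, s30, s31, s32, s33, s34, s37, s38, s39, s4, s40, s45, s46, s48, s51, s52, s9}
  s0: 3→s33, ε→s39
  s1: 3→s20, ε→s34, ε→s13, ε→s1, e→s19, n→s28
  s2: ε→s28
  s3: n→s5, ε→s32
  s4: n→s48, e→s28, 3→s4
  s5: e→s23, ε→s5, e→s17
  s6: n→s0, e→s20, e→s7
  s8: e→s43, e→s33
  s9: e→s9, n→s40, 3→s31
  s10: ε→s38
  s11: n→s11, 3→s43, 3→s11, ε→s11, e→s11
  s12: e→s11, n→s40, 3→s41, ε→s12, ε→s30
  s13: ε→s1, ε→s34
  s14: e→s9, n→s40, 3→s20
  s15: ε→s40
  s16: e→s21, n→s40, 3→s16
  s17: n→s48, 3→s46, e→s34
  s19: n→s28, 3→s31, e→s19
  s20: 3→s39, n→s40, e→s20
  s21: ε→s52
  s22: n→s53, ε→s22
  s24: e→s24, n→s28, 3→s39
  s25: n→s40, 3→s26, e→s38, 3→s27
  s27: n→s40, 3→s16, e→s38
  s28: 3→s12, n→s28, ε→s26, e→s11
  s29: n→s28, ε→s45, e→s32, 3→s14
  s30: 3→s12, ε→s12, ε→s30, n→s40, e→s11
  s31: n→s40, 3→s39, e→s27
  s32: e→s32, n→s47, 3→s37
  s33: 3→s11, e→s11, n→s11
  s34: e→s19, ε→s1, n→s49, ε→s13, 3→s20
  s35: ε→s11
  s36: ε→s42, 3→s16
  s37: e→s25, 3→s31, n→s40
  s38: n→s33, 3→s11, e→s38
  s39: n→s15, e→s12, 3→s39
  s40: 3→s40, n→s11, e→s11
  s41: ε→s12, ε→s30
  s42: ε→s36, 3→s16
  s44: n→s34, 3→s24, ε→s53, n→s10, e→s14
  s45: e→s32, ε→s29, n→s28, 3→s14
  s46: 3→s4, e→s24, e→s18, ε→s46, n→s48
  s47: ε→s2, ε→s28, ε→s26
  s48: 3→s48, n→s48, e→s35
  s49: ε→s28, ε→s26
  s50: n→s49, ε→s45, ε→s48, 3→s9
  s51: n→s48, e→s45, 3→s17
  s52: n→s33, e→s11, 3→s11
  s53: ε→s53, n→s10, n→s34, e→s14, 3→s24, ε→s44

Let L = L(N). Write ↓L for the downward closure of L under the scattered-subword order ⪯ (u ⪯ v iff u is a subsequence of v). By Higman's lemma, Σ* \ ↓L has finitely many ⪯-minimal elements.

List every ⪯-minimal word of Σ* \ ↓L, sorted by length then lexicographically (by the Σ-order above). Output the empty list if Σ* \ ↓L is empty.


Antichain: [ne, e3nn, 333ee, ee3ee3].

|Q|=57, |F|=28, |δ|=151 (39 ε).
min D↑ (26 st, q0=0, F={6}): 0:3→1,n→2,e→3 1:3→4,n→2,e→5 2:3→2,n→2,e→6 3:3→7,n→8,e→9 4:3→10,n→2,e→11 5:3→12,n→8,e→13 6:3→6,n→6,e→6 7:3→12,n→14,e→15 8:3→16,n→8,e→6 9:3→17,n→8,e→9 10:3→10,n→2,e→8 11:3→18,n→8,e→11 12:3→18,n→14,e→12 13:3→19,n→8,e→13 14:3→14,n→6,e→6 15:3→19,n→14,e→15 16:3→16,n→14,e→6 17:3→19,n→14,e→20 18:3→18,n→14,e→16 19:3→18,n→14,e→21 20:3→21,n→14,e→22 21:3→23,n→14,e→22 22:3→6,n→24,e→22 23:3→23,n→14,e→25 24:3→6,n→6,e→6 25:3→6,n→24,e→6.
'ne': N↓-sim [40, 15, 3] end={s11,s35,s43} — reject; 2/2 deletions ∈↓L.
'e3nn': |S_i|=[40, 35, 21, 5, 2] end={s11,s43} rej; 4/4 deletions ∈↓L.
'333ee': run [40, 34, 24, 17, 12, 2] end={s11,s43} ∉↓L; 5/5 deletions ∈↓L.
'ee3ee3': run [40, 35, 26, 18, 14, 6, 2] end={s11,s43} — reject; 6/6 single-dels accept.
4 words, ⪯-incomp.


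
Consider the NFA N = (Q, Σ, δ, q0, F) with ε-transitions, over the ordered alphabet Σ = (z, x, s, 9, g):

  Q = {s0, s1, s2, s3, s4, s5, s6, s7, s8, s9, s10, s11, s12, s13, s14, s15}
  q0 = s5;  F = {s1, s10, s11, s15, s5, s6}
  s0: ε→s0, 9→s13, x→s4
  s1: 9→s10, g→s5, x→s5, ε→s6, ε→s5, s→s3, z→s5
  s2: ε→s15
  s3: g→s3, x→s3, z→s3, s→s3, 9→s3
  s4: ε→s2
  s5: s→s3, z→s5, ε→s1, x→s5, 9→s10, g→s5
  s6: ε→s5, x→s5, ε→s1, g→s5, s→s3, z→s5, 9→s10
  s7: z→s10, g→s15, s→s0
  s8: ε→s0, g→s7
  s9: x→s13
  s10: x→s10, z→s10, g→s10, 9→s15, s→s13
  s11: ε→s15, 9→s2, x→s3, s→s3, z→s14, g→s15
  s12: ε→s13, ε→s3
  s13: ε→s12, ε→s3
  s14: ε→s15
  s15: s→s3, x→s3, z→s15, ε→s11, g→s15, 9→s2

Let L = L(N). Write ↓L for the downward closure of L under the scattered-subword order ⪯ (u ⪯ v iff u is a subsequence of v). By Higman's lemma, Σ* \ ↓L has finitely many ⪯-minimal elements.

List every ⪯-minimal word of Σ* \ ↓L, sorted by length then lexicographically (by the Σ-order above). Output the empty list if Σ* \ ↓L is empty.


min(Σ*\↓L) = [s, 99x].

|Q|=16, |F|=6, |δ|=58 (16 ε).
min D↑ (4 st, q0=0, F={1}): 0:z→0,x→0,s→1,9→2,g→0 1:z→1,x→1,s→1,9→1,g→1 2:z→2,x→2,s→1,9→3,g→2 3:z→3,x→1,s→1,9→3,g→3 (ε-aug+det+¬).
's': run [11, 3] end={s12,s13,s3} ∉↓L; 1/1 del acc.
'99x': |S_i|=[11, 8, 5, 1] end={s3} ∉↓L; 3/3 single-dels accept.
2 words, ⪯-incomp.


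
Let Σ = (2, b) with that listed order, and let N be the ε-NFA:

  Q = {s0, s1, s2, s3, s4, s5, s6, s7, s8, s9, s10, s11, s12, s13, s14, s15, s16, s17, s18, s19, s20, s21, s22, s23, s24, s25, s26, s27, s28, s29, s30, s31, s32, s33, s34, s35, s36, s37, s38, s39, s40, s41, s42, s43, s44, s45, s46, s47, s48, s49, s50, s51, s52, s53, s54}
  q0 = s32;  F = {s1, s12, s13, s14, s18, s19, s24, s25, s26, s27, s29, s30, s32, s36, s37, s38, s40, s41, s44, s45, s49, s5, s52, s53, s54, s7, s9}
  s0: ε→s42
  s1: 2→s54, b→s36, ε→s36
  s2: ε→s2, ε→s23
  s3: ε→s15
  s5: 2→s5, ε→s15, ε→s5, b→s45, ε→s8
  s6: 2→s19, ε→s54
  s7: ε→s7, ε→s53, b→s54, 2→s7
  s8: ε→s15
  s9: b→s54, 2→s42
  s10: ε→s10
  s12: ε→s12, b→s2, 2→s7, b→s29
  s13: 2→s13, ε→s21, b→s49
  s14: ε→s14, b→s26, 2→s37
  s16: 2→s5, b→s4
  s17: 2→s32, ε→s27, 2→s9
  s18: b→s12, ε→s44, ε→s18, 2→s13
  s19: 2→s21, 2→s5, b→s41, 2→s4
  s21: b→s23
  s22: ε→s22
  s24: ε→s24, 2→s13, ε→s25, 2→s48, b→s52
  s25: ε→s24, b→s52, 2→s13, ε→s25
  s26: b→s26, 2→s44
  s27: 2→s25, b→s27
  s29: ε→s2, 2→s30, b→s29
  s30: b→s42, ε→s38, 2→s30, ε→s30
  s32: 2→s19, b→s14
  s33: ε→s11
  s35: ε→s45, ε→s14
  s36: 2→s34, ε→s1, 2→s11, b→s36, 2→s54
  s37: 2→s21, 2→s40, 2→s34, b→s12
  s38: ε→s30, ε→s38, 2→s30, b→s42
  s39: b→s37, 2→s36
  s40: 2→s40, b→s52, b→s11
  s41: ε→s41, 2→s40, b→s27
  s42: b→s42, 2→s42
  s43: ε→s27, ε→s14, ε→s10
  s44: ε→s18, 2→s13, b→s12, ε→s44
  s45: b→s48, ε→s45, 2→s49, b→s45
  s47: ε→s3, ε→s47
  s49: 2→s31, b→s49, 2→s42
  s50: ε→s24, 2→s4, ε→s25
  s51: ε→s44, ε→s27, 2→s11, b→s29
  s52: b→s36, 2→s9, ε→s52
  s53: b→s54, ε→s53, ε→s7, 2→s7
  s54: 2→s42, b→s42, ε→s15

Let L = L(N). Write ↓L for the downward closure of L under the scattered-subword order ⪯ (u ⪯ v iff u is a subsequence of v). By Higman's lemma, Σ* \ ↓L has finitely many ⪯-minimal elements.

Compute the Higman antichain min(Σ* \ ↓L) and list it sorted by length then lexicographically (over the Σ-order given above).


|Q|=55, |F|=27, |δ|=128 (50 ε).
min D↑ (23 st, q0=0, F={18}): 0:2→1,b→2 1:2→3,b→4 2:2→5,b→6 3:2→3,b→7 4:2→8,b→9 5:2→8,b→10 6:2→11,b→6 7:2→12,b→7 8:2→8,b→13 9:2→14,b→9 10:2→15,b→16 11:2→17,b→10 12:2→18,b→12 13:2→19,b→20 14:2→17,b→13 15:2→15,b→21 16:2→22,b→16 17:2→17,b→12 18:2→18,b→18 19:2→18,b→21 20:2→21,b→20 21:2→18,b→18 22:2→22,b→18 [Hopcroft].
'22b22': |S_i|=[38, 35, 26, 14, 8, 2] end={s31,s42} rej; 5/5 del acc.
'b2b2b2': run [38, 33, 28, 19, 11, 3, 1] end={s42} — reject; 6/6 single-dels accept.
'b2b2bb': |S_i|=[38, 33, 28, 19, 11, 3, 1] end={s42} — reject; 6/6 del acc.
'b2bb2b': run [38, 33, 28, 19, 14, 8, 1] end={s42} — reject; 6/6 del acc.
'bb22b2': run [38, 33, 29, 26, 16, 6, 2] end={s31,s42} rej; 6/6 deletions ∈↓L.
5 minimals (antichain).

Antichain: [22b22, b2b2b2, b2b2bb, b2bb2b, bb22b2].


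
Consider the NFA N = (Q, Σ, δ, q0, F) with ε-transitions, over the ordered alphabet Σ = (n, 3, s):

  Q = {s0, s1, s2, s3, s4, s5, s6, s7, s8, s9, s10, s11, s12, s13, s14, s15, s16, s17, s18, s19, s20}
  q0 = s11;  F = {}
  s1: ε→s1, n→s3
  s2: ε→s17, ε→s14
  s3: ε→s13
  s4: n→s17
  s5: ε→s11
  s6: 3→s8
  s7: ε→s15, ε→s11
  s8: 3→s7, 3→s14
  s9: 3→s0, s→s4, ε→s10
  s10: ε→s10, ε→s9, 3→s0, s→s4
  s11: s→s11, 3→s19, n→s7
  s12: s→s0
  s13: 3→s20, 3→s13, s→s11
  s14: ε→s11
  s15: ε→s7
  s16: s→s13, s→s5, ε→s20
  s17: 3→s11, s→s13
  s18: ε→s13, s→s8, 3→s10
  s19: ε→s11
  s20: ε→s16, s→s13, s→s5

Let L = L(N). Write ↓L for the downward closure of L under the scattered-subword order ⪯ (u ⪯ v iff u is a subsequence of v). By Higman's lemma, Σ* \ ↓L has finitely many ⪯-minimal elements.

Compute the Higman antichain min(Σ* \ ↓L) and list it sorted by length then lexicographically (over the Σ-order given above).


|Q|=21, |F|=0, |δ|=40 (16 ε).
min D↑ (1 st, q0=0, F={0}): 0:n→0,3→0,s→0.
ε ∈ L(D↑) — L = ∅.

min(Σ*\↓L) = [ε].


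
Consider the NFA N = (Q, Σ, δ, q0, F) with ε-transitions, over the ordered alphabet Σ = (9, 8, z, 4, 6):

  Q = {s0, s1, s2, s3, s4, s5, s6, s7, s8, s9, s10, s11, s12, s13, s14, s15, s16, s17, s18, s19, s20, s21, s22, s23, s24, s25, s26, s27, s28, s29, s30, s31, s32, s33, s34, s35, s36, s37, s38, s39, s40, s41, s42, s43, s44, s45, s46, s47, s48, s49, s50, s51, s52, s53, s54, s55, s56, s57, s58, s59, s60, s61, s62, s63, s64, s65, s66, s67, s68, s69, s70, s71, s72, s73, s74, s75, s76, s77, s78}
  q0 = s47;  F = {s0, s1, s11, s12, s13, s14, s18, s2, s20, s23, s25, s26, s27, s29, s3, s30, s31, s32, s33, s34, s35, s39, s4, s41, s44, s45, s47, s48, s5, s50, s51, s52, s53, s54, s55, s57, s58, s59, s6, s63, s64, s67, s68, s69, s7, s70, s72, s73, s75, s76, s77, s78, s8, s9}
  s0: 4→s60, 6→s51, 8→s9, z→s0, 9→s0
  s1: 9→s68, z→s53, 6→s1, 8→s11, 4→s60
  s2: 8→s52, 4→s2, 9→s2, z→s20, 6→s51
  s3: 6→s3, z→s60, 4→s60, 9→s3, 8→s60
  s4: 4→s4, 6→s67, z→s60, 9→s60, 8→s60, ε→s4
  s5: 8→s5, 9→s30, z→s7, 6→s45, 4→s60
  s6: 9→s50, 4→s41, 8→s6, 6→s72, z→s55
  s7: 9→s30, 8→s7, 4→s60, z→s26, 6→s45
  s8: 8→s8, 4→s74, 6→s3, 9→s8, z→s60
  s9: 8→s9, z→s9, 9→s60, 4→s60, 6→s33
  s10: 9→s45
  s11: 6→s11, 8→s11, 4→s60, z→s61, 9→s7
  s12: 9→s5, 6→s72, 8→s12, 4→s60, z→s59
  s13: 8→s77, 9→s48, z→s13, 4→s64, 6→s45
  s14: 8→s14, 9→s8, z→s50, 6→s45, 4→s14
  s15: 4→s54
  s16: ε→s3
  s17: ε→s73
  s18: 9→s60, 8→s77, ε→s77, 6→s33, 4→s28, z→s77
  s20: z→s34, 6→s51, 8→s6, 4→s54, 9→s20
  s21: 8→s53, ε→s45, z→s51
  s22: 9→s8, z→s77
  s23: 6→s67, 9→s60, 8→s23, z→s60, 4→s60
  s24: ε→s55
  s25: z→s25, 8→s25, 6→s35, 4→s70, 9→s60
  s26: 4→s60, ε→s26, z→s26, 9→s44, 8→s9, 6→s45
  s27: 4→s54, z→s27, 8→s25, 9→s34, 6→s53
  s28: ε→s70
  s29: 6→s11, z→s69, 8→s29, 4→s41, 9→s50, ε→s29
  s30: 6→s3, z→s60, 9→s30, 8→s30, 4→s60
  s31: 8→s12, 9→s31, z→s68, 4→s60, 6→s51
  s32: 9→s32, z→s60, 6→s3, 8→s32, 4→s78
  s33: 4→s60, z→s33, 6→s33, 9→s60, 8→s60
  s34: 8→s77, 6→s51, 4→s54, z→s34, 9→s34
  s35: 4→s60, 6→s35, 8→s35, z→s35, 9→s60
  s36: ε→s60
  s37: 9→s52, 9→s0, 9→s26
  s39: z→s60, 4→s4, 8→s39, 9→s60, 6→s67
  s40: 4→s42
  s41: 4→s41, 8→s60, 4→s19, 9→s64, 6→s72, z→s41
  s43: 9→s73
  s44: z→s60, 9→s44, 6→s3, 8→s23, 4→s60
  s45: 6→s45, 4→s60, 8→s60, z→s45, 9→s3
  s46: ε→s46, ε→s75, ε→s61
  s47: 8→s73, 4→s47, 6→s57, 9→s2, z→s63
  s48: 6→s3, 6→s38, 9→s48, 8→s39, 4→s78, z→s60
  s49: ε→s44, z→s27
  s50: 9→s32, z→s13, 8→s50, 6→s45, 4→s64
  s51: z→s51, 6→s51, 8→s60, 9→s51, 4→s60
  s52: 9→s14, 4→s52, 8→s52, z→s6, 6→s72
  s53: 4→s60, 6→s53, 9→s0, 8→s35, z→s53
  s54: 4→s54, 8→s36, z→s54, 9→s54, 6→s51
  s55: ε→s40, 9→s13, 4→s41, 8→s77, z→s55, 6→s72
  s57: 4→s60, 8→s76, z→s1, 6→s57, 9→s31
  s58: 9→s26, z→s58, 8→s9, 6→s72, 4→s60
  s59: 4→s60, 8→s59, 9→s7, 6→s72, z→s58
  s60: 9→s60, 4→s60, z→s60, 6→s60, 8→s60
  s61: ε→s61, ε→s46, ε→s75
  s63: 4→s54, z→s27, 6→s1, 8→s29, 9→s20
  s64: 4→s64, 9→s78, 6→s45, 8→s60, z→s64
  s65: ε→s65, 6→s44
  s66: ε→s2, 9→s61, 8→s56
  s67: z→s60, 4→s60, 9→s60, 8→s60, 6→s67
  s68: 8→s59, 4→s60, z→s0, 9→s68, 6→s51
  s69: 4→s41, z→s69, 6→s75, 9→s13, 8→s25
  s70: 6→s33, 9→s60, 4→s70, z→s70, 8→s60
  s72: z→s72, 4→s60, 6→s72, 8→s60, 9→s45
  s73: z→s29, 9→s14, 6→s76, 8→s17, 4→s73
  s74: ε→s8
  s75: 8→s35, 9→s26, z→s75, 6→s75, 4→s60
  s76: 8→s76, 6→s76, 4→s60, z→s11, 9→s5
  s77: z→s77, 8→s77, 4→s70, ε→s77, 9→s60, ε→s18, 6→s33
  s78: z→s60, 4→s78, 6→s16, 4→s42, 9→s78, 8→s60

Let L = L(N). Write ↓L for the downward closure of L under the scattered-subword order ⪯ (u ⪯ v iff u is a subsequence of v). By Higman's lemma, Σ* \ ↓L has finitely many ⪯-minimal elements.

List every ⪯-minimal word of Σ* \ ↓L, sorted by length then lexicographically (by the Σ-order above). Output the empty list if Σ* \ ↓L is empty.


A = [64, 968, z48, 899z, zz89].

|Q|=79, |F|=54, |δ|=316 (23 ε).
min D↑ (54 st, q0=0, F={15}): 0:9→1,8→2,z→3,4→0,6→4 1:9→1,8→5,z→6,4→1,6→7 2:9→8,8→2,z→9,4→2,6→10 3:9→6,8→9,z→11,4→12,6→13 4:9→14,8→10,z→13,4→15,6→4 5:9→8,8→5,z→16,4→5,6→17 6:9→6,8→16,z→18,4→12,6→7 7:9→7,8→15,z→7,4→15,6→7 8:9→19,8→8,z→20,4→8,6→21 9:9→20,8→9,z→22,4→23,6→24 10:9→25,8→10,z→24,4→15,6→10 11:9→18,8→26,z→11,4→12,6→27 12:9→12,8→15,z→12,4→12,6→7 13:9→28,8→24,z→27,4→15,6→13 14:9→14,8→29,z→28,4→15,6→7 15:9→15,8→15,z→15,4→15,6→15 16:9→20,8→16,z→30,4→23,6→17 17:9→21,8→15,z→17,4→15,6→17 18:9→18,8→31,z→18,4→12,6→7 19:9→19,8→19,z→15,4→19,6→32 20:9→33,8→20,z→34,4→35,6→21 21:9→32,8→15,z→21,4→15,6→21 22:9→34,8→26,z→22,4→23,6→36 23:9→35,8→15,z→23,4→23,6→17 24:9→37,8→24,z→36,4→15,6→24 25:9→38,8→25,z→37,4→15,6→21 26:9→15,8→26,z→26,4→39,6→40 27:9→41,8→40,z→27,4→15,6→27 28:9→28,8→42,z→41,4→15,6→7 29:9→25,8→29,z→42,4→15,6→17 30:9→34,8→31,z→30,4→23,6→17 31:9→15,8→31,z→31,4→39,6→43 32:9→32,8→15,z→15,4→15,6→32 33:9→33,8→33,z→15,4→44,6→32 34:9→45,8→31,z→34,4→35,6→21 35:9→44,8→15,z→35,4→35,6→21 36:9→46,8→40,z→36,4→15,6→36 37:9→38,8→37,z→46,4→15,6→21 38:9→38,8→38,z→15,4→15,6→32 39:9→15,8→15,z→39,4→39,6→43 40:9→15,8→40,z→40,4→15,6→40 41:9→41,8→47,z→41,4→15,6→7 42:9→37,8→42,z→48,4→15,6→17 43:9→15,8→15,z→43,4→15,6→43 44:9→44,8→15,z→15,4→44,6→32 45:9→45,8→49,z→15,4→44,6→32 46:9→50,8→47,z→46,4→15,6→21 47:9→15,8→47,z→47,4→15,6→43 48:9→46,8→47,z→48,4→15,6→17 49:9→15,8→49,z→15,4→51,6→52 50:9→50,8→53,z→15,4→15,6→32 51:9→15,8→15,z→15,4→51,6→52 52:9→15,8→15,z→15,4→15,6→52 53:9→15,8→53,z→15,4→15,6→52 [Hopcroft].
'64': |S_i|=[66, 31, 1] end={s60} ∉↓L; 2/2 deletions ∈↓L.
'968': N↓-sim [66, 49, 9, 1] end={s60} ∉↓L; 3/3 del acc.
'z48': N↓-sim [66, 53, 18, 2] end={s36,s60} — reject; 3/3 del acc.
'899z': run [66, 52, 30, 16, 1] end={s60} ∉↓L; 4/4 deletions ∈↓L.
'zz89': run [66, 53, 41, 14, 1] end={s60} rej; 4/4 single-dels accept.
5 obstructions.


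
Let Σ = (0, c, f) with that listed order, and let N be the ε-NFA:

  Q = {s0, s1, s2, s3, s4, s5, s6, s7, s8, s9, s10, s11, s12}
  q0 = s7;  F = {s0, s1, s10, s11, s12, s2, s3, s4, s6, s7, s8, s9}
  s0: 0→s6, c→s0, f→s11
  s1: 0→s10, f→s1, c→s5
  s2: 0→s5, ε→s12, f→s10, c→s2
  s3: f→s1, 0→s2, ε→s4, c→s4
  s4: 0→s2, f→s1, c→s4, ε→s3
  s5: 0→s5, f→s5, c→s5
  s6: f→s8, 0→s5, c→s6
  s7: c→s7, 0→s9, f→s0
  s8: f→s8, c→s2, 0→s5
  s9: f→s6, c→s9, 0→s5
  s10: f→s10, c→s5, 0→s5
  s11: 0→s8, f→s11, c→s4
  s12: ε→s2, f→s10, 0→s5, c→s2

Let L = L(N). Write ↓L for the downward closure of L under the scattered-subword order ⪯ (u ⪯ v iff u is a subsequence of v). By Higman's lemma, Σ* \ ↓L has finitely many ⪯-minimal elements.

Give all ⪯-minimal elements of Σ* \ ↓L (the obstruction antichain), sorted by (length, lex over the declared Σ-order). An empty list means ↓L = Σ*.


A = [00, ffcfc].

|Q|=13, |F|=12, |δ|=43 (4 ε).
min D↑ (11 st, q0=0, F={3}): 0:0→1,c→0,f→2 1:0→3,c→1,f→4 2:0→4,c→2,f→5 3:0→3,c→3,f→3 4:0→3,c→4,f→6 5:0→6,c→7,f→5 6:0→3,c→8,f→6 7:0→8,c→7,f→9 8:0→3,c→8,f→10 9:0→10,c→3,f→9 10:0→3,c→3,f→10.
'00': run [13, 7, 1] end={s5} ∉↓L; 2/2 del acc.
'ffcfc': N↓-sim [13, 11, 9, 7, 3, 1] end={s5} ∉↓L; 5/5 single-dels accept.
2 obstructions.


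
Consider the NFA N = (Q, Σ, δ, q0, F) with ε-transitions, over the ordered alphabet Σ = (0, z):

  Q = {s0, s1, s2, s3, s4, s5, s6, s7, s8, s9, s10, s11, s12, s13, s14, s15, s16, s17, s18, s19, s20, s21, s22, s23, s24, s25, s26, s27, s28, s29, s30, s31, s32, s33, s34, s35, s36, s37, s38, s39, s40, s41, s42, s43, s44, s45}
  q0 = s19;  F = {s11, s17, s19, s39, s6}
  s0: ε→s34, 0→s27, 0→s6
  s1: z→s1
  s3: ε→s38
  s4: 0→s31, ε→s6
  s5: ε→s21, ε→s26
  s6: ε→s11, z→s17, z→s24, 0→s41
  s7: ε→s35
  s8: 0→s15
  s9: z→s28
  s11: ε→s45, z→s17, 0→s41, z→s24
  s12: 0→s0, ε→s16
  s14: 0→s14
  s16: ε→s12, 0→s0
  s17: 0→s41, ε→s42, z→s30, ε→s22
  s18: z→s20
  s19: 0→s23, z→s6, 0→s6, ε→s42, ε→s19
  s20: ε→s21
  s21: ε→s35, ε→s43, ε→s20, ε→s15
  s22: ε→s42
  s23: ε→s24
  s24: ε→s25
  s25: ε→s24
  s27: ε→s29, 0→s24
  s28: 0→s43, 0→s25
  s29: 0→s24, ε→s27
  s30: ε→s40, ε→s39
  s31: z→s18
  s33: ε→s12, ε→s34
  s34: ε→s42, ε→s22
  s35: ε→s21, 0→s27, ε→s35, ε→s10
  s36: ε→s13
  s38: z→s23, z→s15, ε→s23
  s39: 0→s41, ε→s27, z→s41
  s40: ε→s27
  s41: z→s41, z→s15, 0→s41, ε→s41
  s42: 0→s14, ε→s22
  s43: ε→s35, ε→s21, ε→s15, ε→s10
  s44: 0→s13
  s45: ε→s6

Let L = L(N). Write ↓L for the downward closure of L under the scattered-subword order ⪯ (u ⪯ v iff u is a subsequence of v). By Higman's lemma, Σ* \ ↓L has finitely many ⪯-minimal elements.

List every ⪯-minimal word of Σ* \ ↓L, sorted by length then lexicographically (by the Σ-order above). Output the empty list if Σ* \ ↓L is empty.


|Q|=46, |F|=5, |δ|=81 (45 ε).
min D↑ (5 st, q0=0, F={2}): 0:0→1,z→1 1:0→2,z→3 2:0→2,z→2 3:0→2,z→4 4:0→2,z→2 [Hopcroft].
'00': run [18, 17, 5] end={s14,s15,s24,s25,s41} — reject; 2/2 single-dels accept.
'z0': N↓-sim [18, 16, 5] end={s14,s15,s24,s25,s41} rej; 2/2 deletions ∈↓L.
'0zzz': run [18, 17, 13, 9, 2] end={s15,s41} ∉↓L; 4/4 deletions ∈↓L.
'zzzz': N↓-sim [18, 16, 13, 9, 2] end={s15,s41} ∉↓L; 4/4 deletions ∈↓L.
4 words, ⪯-incomp.

min(Σ*\↓L) = [00, z0, 0zzz, zzzz].


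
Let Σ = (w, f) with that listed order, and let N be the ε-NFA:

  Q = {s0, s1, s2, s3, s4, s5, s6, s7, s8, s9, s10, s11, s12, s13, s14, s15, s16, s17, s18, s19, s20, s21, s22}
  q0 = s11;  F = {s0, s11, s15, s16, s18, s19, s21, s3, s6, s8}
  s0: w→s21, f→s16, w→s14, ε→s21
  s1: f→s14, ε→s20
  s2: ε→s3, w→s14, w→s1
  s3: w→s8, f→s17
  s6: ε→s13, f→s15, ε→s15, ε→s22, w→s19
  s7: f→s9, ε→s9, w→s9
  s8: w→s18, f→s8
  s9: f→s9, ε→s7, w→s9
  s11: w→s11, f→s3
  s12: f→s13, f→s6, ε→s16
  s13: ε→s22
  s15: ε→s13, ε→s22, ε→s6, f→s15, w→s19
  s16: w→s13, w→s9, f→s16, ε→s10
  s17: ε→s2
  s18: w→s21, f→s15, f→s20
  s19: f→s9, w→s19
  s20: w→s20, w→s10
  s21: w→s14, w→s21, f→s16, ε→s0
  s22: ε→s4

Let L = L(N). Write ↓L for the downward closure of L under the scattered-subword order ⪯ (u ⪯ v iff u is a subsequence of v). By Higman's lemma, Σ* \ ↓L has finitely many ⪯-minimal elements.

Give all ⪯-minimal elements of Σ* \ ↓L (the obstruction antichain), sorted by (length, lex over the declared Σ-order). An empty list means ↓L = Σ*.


|Q|=23, |F|=10, |δ|=52 (17 ε).
min D↑ (9 st, q0=0, F={8}): 0:w→0,f→1 1:w→2,f→1 2:w→3,f→2 3:w→4,f→5 4:w→4,f→6 5:w→7,f→5 6:w→8,f→6 7:w→7,f→8 8:w→8,f→8 (ε-aug+det+¬).
'fwwwfw': |S_i|=[21, 20, 17, 15, 12, 7, 5] end={s13,s22,s4,s7,s9} rej; 6/6 single-dels accept.
'fwwfwf': N↓-sim [21, 20, 17, 15, 11, 8, 2] end={s7,s9} — reject; 6/6 single-dels accept.
2 minimals (antichain).

Antichain: [fwwwfw, fwwfwf].


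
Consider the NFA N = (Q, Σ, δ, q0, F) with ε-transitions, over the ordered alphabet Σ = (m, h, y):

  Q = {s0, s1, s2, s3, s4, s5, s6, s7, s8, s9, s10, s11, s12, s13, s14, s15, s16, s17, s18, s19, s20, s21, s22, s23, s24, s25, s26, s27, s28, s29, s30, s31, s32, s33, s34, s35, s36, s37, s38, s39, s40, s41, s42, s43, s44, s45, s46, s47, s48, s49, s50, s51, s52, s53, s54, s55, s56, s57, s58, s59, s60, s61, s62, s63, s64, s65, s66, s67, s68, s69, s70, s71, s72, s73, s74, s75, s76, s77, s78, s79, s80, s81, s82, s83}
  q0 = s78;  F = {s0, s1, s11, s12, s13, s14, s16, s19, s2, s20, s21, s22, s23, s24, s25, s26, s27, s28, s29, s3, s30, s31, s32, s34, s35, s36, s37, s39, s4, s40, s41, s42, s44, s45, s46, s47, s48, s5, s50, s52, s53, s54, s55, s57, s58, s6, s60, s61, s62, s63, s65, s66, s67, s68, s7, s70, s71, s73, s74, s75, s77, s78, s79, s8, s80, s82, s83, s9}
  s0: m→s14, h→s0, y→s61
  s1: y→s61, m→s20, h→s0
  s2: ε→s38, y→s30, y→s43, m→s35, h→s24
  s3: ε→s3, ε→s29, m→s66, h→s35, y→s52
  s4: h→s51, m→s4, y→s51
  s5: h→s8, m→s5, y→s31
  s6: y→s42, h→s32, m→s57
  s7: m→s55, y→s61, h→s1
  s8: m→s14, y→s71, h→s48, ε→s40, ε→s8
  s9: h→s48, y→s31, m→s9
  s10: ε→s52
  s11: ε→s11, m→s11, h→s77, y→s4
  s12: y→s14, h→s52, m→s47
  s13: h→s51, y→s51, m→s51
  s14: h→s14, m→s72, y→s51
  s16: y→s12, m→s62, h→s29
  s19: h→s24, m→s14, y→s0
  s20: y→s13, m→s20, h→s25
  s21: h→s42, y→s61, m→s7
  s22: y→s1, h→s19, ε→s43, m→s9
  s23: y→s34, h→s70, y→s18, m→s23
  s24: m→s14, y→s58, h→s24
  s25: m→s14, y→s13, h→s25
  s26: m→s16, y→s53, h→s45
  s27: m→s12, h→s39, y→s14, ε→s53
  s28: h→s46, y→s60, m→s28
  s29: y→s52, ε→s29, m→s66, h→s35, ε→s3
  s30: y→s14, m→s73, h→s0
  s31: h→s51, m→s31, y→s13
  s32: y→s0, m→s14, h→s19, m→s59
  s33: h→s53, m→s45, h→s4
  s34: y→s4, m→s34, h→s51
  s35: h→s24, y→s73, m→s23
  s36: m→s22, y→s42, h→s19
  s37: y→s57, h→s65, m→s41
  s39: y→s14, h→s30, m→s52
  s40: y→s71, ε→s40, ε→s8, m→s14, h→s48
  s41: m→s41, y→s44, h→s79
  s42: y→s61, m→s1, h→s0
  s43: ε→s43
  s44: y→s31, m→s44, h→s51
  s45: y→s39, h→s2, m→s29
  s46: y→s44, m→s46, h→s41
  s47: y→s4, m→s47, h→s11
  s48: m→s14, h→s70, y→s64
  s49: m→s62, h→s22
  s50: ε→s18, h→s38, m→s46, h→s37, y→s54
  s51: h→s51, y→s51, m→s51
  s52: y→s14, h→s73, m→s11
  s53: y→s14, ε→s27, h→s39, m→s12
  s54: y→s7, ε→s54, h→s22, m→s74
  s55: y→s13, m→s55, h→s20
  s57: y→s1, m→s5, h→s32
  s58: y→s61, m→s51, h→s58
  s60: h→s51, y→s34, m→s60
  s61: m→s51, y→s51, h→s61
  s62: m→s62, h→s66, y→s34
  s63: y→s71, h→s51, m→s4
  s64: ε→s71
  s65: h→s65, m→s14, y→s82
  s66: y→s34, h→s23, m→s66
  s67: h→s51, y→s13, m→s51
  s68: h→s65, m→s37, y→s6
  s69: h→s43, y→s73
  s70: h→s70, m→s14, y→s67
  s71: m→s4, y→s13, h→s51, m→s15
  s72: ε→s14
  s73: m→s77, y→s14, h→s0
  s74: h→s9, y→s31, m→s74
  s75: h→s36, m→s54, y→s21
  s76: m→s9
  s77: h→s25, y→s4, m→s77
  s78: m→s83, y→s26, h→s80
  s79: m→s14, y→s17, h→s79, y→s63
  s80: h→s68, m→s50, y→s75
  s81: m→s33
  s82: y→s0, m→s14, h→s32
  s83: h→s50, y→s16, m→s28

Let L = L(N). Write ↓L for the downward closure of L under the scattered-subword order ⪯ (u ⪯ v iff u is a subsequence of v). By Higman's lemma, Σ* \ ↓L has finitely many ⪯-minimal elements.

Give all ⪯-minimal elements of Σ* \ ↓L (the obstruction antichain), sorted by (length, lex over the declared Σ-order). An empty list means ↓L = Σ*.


min(Σ*\↓L) = [mmyh, yyyy, hhhmy, hyyym, yhhhym].

|Q|=84, |F|=68, |δ|=241 (19 ε).
min D↑ (66 st, q0=0, F={27}): 0:m→1,h→2,y→3 1:m→4,h→5,y→6 2:m→5,h→7,y→8 3:m→6,h→9,y→10 4:m→4,h→11,y→12 5:m→11,h→13,y→14 6:m→15,h→16,y→17 7:m→13,h→18,y→19 8:m→14,h→20,y→21 9:m→16,h→22,y→23 10:m→17,h→23,y→24 11:m→11,h→25,y→26 12:m→12,h→27,y→28 13:m→25,h→18,y→29 14:m→30,h→31,y→32 15:m→15,h→33,y→28 16:m→33,h→34,y→35 17:m→36,h→35,y→24 18:m→24,h→18,y→37 19:m→29,h→38,y→39 20:m→31,h→40,y→39 21:m→32,h→39,y→41 22:m→34,h→42,y→43 23:m→35,h→43,y→24 24:m→24,h→24,y→27 25:m→25,h→44,y→26 26:m→26,h→27,y→45 27:m→27,h→27,y→27 28:m→28,h→27,y→46 29:m→47,h→38,y→48 30:m→30,h→49,y→45 31:m→49,h→40,y→48 32:m→50,h→48,y→41 33:m→33,h→51,y→28 34:m→51,h→42,y→52 35:m→53,h→52,y→24 36:m→36,h→53,y→46 37:m→24,h→38,y→54 38:m→24,h→40,y→54 39:m→48,h→54,y→41 40:m→24,h→42,y→54 41:m→27,h→41,y→27 42:m→24,h→42,y→55 43:m→52,h→54,y→24 44:m→24,h→44,y→56 45:m→45,h→27,y→57 46:m→46,h→27,y→27 47:m→47,h→58,y→45 48:m→59,h→54,y→41 49:m→49,h→60,y→45 50:m→50,h→59,y→57 51:m→51,h→61,y→28 52:m→62,h→54,y→24 53:m→53,h→62,y→46 54:m→24,h→54,y→41 55:m→27,h→55,y→41 56:m→46,h→27,y→63 57:m→27,h→27,y→27 58:m→24,h→60,y→63 59:m→59,h→64,y→57 60:m→24,h→61,y→63 61:m→24,h→61,y→65 62:m→62,h→64,y→46 63:m→46,h→27,y→57 64:m→24,h→64,y→57 65:m→27,h→27,y→57.
'mmyh': N↓-sim [77, 62, 37, 14, 1] end={s51} ∉↓L; 4/4 deletions ∈↓L.
'yyyy': |S_i|=[77, 66, 33, 6, 1] end={s51} ∉↓L; 4/4 single-dels accept.
'hhhmy': N↓-sim [77, 66, 50, 26, 6, 1] end={s51} ∉↓L; 5/5 single-dels accept.
'hyyym': N↓-sim [77, 66, 50, 20, 3, 1] end={s51} rej; 5/5 single-dels accept.
'yhhhym': run [77, 66, 45, 27, 11, 5, 1] end={s51} — reject; 6/6 deletions ∈↓L.
5 words, ⪯-incomp.


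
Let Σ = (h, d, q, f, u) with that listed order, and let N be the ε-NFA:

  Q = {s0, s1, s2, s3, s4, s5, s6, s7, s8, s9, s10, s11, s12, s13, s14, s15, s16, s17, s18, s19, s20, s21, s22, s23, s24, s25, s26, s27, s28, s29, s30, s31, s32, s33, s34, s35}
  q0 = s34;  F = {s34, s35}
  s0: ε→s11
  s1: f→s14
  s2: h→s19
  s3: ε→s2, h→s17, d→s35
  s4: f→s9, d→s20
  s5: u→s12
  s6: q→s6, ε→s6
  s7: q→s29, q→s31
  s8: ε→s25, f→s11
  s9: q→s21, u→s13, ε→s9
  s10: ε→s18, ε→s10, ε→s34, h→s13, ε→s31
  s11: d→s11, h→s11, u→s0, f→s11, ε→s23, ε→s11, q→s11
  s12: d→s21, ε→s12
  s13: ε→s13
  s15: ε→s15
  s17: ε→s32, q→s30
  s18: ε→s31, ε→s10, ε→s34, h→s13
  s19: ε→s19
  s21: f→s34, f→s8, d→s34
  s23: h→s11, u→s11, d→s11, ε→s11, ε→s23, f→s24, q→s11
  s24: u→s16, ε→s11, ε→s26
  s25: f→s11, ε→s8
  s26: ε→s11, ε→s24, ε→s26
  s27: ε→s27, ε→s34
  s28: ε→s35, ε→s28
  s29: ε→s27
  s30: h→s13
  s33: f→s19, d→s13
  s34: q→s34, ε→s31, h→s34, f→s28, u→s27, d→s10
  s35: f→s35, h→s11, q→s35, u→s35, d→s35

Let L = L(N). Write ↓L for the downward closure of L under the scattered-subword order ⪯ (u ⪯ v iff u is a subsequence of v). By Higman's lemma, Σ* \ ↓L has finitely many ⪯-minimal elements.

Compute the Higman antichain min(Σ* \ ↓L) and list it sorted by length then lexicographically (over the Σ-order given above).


min(Σ*\↓L) = [fh].

|Q|=36, |F|=2, |δ|=78 (33 ε).
min D↑ (3 st, q0=0, F={2}): 0:h→0,d→0,q→0,f→1,u→0 1:h→2,d→1,q→1,f→1,u→1 2:h→2,d→2,q→2,f→2,u→2.
'fh': run [14, 8, 6] end={s0,s11,s16,s23,s24,s26} ∉↓L; 2/2 deletions ∈↓L.
1 words, ⪯-incomp.
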